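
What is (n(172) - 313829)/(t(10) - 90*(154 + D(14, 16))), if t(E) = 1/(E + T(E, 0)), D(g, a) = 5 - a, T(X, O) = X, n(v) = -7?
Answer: 6276720/257399 ≈ 24.385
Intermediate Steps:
t(E) = 1/(2*E) (t(E) = 1/(E + E) = 1/(2*E))
(n(172) - 313829)/(t(10) - 90*(154 + D(14, 16))) = (-7 - 313829)/((1/2)/10 - 90*(154 + (5 - 1*16))) = -313836/((1/2)*(1/10) - 90*(154 + (5 - 16))) = -313836/(1/20 - 90*(154 - 11)) = -313836/(1/20 - 90*143) = -313836/(1/20 - 12870) = -313836/(-257399/20) = -313836*(-20/257399) = 6276720/257399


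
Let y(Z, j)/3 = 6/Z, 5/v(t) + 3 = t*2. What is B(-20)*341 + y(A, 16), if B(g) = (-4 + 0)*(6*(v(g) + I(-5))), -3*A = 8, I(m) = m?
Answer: 7200759/172 ≈ 41865.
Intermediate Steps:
A = -8/3 (A = -1/3*8 = -8/3 ≈ -2.6667)
v(t) = 5/(-3 + 2*t) (v(t) = 5/(-3 + t*2) = 5/(-3 + 2*t))
y(Z, j) = 18/Z (y(Z, j) = 3*(6/Z) = 18/Z)
B(g) = 120 - 120/(-3 + 2*g) (B(g) = (-4 + 0)*(6*(5/(-3 + 2*g) - 5)) = -24*(-5 + 5/(-3 + 2*g)) = -4*(-30 + 30/(-3 + 2*g)) = 120 - 120/(-3 + 2*g))
B(-20)*341 + y(A, 16) = (240*(-2 - 20)/(-3 + 2*(-20)))*341 + 18/(-8/3) = (240*(-22)/(-3 - 40))*341 + 18*(-3/8) = (240*(-22)/(-43))*341 - 27/4 = (240*(-1/43)*(-22))*341 - 27/4 = (5280/43)*341 - 27/4 = 1800480/43 - 27/4 = 7200759/172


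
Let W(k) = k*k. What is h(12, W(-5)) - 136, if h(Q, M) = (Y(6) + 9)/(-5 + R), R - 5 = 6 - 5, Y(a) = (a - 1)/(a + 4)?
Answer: -253/2 ≈ -126.50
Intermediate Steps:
Y(a) = (-1 + a)/(4 + a)
W(k) = k²
R = 6 (R = 5 + (6 - 5) = 5 + 1 = 6)
h(Q, M) = 19/2 (h(Q, M) = ((-1 + 6)/(4 + 6) + 9)/(-5 + 6) = (5/10 + 9)/1 = ((⅒)*5 + 9)*1 = (½ + 9)*1 = (19/2)*1 = 19/2)
h(12, W(-5)) - 136 = 19/2 - 136 = -253/2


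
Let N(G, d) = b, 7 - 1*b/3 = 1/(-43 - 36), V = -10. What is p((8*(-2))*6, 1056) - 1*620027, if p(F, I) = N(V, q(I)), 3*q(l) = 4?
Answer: -48980471/79 ≈ -6.2001e+5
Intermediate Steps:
q(l) = 4/3 (q(l) = (⅓)*4 = 4/3)
b = 1662/79 (b = 21 - 3/(-43 - 36) = 21 - 3/(-79) = 21 - 3*(-1/79) = 21 + 3/79 = 1662/79 ≈ 21.038)
N(G, d) = 1662/79
p(F, I) = 1662/79
p((8*(-2))*6, 1056) - 1*620027 = 1662/79 - 1*620027 = 1662/79 - 620027 = -48980471/79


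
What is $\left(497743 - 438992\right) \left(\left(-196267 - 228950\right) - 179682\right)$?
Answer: $-35538421149$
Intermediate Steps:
$\left(497743 - 438992\right) \left(\left(-196267 - 228950\right) - 179682\right) = 58751 \left(-425217 - 179682\right) = 58751 \left(-604899\right) = -35538421149$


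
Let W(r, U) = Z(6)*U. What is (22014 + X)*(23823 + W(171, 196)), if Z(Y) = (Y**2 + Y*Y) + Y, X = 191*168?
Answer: 2115983322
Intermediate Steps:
X = 32088
Z(Y) = Y + 2*Y**2 (Z(Y) = (Y**2 + Y**2) + Y = 2*Y**2 + Y = Y + 2*Y**2)
W(r, U) = 78*U (W(r, U) = (6*(1 + 2*6))*U = (6*(1 + 12))*U = (6*13)*U = 78*U)
(22014 + X)*(23823 + W(171, 196)) = (22014 + 32088)*(23823 + 78*196) = 54102*(23823 + 15288) = 54102*39111 = 2115983322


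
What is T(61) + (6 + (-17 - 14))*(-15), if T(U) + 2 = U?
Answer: 434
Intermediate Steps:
T(U) = -2 + U
T(61) + (6 + (-17 - 14))*(-15) = (-2 + 61) + (6 + (-17 - 14))*(-15) = 59 + (6 - 31)*(-15) = 59 - 25*(-15) = 59 + 375 = 434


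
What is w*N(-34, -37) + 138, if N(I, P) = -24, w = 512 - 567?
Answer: 1458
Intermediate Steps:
w = -55
w*N(-34, -37) + 138 = -55*(-24) + 138 = 1320 + 138 = 1458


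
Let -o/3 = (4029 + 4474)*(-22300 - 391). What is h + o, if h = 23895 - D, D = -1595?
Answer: 578850209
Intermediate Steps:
o = 578824719 (o = -3*(4029 + 4474)*(-22300 - 391) = -25509*(-22691) = -3*(-192941573) = 578824719)
h = 25490 (h = 23895 - 1*(-1595) = 23895 + 1595 = 25490)
h + o = 25490 + 578824719 = 578850209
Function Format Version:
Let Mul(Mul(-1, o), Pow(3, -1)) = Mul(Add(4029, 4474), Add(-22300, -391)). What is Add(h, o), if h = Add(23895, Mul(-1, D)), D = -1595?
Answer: 578850209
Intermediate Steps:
o = 578824719 (o = Mul(-3, Mul(Add(4029, 4474), Add(-22300, -391))) = Mul(-3, Mul(8503, -22691)) = Mul(-3, -192941573) = 578824719)
h = 25490 (h = Add(23895, Mul(-1, -1595)) = Add(23895, 1595) = 25490)
Add(h, o) = Add(25490, 578824719) = 578850209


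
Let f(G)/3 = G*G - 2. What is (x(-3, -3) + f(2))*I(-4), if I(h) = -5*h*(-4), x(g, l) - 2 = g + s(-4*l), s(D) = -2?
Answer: -240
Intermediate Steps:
f(G) = -6 + 3*G² (f(G) = 3*(G*G - 2) = 3*(G² - 2) = 3*(-2 + G²) = -6 + 3*G²)
x(g, l) = g (x(g, l) = 2 + (g - 2) = 2 + (-2 + g) = g)
I(h) = 20*h
(x(-3, -3) + f(2))*I(-4) = (-3 + (-6 + 3*2²))*(20*(-4)) = (-3 + (-6 + 3*4))*(-80) = (-3 + (-6 + 12))*(-80) = (-3 + 6)*(-80) = 3*(-80) = -240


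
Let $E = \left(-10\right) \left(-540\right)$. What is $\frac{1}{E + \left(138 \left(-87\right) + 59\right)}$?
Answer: $- \frac{1}{6547} \approx -0.00015274$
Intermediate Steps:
$E = 5400$
$\frac{1}{E + \left(138 \left(-87\right) + 59\right)} = \frac{1}{5400 + \left(138 \left(-87\right) + 59\right)} = \frac{1}{5400 + \left(-12006 + 59\right)} = \frac{1}{5400 - 11947} = \frac{1}{-6547} = - \frac{1}{6547}$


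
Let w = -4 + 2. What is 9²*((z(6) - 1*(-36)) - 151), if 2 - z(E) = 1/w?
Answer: -18225/2 ≈ -9112.5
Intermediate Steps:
w = -2
z(E) = 5/2 (z(E) = 2 - 1/(-2) = 2 - 1*(-½) = 2 + ½ = 5/2)
9²*((z(6) - 1*(-36)) - 151) = 9²*((5/2 - 1*(-36)) - 151) = 81*((5/2 + 36) - 151) = 81*(77/2 - 151) = 81*(-225/2) = -18225/2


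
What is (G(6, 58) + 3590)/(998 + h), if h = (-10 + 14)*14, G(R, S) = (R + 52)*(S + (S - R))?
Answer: 4985/527 ≈ 9.4592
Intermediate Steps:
G(R, S) = (52 + R)*(-R + 2*S)
h = 56 (h = 4*14 = 56)
(G(6, 58) + 3590)/(998 + h) = ((-1*6² - 52*6 + 104*58 + 2*6*58) + 3590)/(998 + 56) = ((-1*36 - 312 + 6032 + 696) + 3590)/1054 = ((-36 - 312 + 6032 + 696) + 3590)*(1/1054) = (6380 + 3590)*(1/1054) = 9970*(1/1054) = 4985/527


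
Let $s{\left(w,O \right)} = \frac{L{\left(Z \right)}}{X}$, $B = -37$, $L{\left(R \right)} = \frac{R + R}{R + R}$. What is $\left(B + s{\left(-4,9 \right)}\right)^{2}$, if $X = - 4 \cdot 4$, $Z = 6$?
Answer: $\frac{351649}{256} \approx 1373.6$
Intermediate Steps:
$L{\left(R \right)} = 1$ ($L{\left(R \right)} = \frac{2 R}{2 R} = 2 R \frac{1}{2 R} = 1$)
$X = -16$ ($X = \left(-1\right) 16 = -16$)
$s{\left(w,O \right)} = - \frac{1}{16}$ ($s{\left(w,O \right)} = 1 \frac{1}{-16} = 1 \left(- \frac{1}{16}\right) = - \frac{1}{16}$)
$\left(B + s{\left(-4,9 \right)}\right)^{2} = \left(-37 - \frac{1}{16}\right)^{2} = \left(- \frac{593}{16}\right)^{2} = \frac{351649}{256}$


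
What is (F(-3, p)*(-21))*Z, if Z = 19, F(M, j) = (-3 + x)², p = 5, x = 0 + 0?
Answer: -3591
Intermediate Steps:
x = 0
F(M, j) = 9 (F(M, j) = (-3 + 0)² = (-3)² = 9)
(F(-3, p)*(-21))*Z = (9*(-21))*19 = -189*19 = -3591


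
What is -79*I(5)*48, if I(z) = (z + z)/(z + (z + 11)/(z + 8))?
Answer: -164320/27 ≈ -6085.9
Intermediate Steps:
I(z) = 2*z/(z + (11 + z)/(8 + z)) (I(z) = (2*z)/(z + (11 + z)/(8 + z)) = 2*z/(z + (11 + z)/(8 + z)))
-79*I(5)*48 = -158*5*(8 + 5)/(11 + 5² + 9*5)*48 = -158*5*13/(11 + 25 + 45)*48 = -158*5*13/81*48 = -79*130/81*48 = -10270/81*48 = -164320/27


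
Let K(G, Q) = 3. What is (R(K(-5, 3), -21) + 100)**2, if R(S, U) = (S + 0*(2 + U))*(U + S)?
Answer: 2116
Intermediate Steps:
R(S, U) = S*(S + U) (R(S, U) = (S + 0)*(S + U) = S*(S + U))
(R(K(-5, 3), -21) + 100)**2 = (3*(3 - 21) + 100)**2 = (3*(-18) + 100)**2 = (-54 + 100)**2 = 46**2 = 2116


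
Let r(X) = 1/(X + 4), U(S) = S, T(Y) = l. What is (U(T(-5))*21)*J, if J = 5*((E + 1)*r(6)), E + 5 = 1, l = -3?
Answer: 189/2 ≈ 94.500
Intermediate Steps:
T(Y) = -3
E = -4 (E = -5 + 1 = -4)
r(X) = 1/(4 + X)
J = -3/2 (J = 5*((-4 + 1)/(4 + 6)) = 5*(-3/10) = -3/2 ≈ -1.5000)
(U(T(-5))*21)*J = -3*21*(-3/2) = -63*(-3/2) = 189/2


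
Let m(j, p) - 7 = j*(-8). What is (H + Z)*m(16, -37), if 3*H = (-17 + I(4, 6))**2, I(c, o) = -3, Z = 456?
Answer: -213928/3 ≈ -71309.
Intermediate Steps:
m(j, p) = 7 - 8*j (m(j, p) = 7 + j*(-8) = 7 - 8*j)
H = 400/3 (H = (-17 - 3)**2/3 = (1/3)*(-20)**2 = (1/3)*400 = 400/3 ≈ 133.33)
(H + Z)*m(16, -37) = (400/3 + 456)*(7 - 8*16) = 1768*(7 - 128)/3 = (1768/3)*(-121) = -213928/3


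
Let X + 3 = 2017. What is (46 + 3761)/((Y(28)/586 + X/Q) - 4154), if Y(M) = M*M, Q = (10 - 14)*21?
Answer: -46848942/51397711 ≈ -0.91150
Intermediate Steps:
Q = -84 (Q = -4*21 = -84)
X = 2014 (X = -3 + 2017 = 2014)
Y(M) = M²
(46 + 3761)/((Y(28)/586 + X/Q) - 4154) = (46 + 3761)/((28²/586 + 2014/(-84)) - 4154) = 3807/((784*(1/586) + 2014*(-1/84)) - 4154) = 3807/((392/293 - 1007/42) - 4154) = 3807/(-278587/12306 - 4154) = 3807/(-51397711/12306) = 3807*(-12306/51397711) = -46848942/51397711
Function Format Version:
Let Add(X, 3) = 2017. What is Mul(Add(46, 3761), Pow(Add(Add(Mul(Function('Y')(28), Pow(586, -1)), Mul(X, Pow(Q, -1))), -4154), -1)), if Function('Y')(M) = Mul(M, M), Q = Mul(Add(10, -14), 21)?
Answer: Rational(-46848942, 51397711) ≈ -0.91150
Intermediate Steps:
Q = -84 (Q = Mul(-4, 21) = -84)
X = 2014 (X = Add(-3, 2017) = 2014)
Function('Y')(M) = Pow(M, 2)
Mul(Add(46, 3761), Pow(Add(Add(Mul(Function('Y')(28), Pow(586, -1)), Mul(X, Pow(Q, -1))), -4154), -1)) = Mul(Add(46, 3761), Pow(Add(Add(Mul(Pow(28, 2), Pow(586, -1)), Mul(2014, Pow(-84, -1))), -4154), -1)) = Mul(3807, Pow(Add(Add(Mul(784, Rational(1, 586)), Mul(2014, Rational(-1, 84))), -4154), -1)) = Mul(3807, Pow(Add(Add(Rational(392, 293), Rational(-1007, 42)), -4154), -1)) = Mul(3807, Pow(Add(Rational(-278587, 12306), -4154), -1)) = Mul(3807, Pow(Rational(-51397711, 12306), -1)) = Mul(3807, Rational(-12306, 51397711)) = Rational(-46848942, 51397711)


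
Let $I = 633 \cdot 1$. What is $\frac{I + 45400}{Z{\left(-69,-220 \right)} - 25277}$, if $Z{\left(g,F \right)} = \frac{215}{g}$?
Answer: $- \frac{3176277}{1744328} \approx -1.8209$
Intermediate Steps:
$I = 633$
$\frac{I + 45400}{Z{\left(-69,-220 \right)} - 25277} = \frac{633 + 45400}{\frac{215}{-69} - 25277} = \frac{46033}{215 \left(- \frac{1}{69}\right) - 25277} = \frac{46033}{- \frac{215}{69} - 25277} = \frac{46033}{- \frac{1744328}{69}} = 46033 \left(- \frac{69}{1744328}\right) = - \frac{3176277}{1744328}$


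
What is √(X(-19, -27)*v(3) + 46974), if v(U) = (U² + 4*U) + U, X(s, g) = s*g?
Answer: √59286 ≈ 243.49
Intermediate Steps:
X(s, g) = g*s
v(U) = U² + 5*U
√(X(-19, -27)*v(3) + 46974) = √((-27*(-19))*(3*(5 + 3)) + 46974) = √(513*(3*8) + 46974) = √(513*24 + 46974) = √(12312 + 46974) = √59286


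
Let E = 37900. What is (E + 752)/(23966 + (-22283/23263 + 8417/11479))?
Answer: 2580368645751/1599931060724 ≈ 1.6128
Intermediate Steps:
(E + 752)/(23966 + (-22283/23263 + 8417/11479)) = (37900 + 752)/(23966 + (-22283/23263 + 8417/11479)) = 38652/(23966 + (-22283*1/23263 + 8417*(1/11479))) = 38652/(23966 + (-22283/23263 + 8417/11479)) = 38652/(23966 - 59981886/267035977) = 38652/(6399724242896/267035977) = 38652*(267035977/6399724242896) = 2580368645751/1599931060724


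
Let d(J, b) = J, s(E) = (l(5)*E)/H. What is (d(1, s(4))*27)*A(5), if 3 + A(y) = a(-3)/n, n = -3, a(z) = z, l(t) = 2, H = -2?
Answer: -54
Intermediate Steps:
s(E) = -E (s(E) = (2*E)/(-2) = (2*E)*(-1/2) = -E)
A(y) = -2 (A(y) = -3 - 3/(-3) = -3 - 3*(-1/3) = -3 + 1 = -2)
(d(1, s(4))*27)*A(5) = (1*27)*(-2) = 27*(-2) = -54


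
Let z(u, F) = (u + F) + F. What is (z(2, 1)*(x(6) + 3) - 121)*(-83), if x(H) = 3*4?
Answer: 5063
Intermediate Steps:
x(H) = 12
z(u, F) = u + 2*F (z(u, F) = (F + u) + F = u + 2*F)
(z(2, 1)*(x(6) + 3) - 121)*(-83) = ((2 + 2*1)*(12 + 3) - 121)*(-83) = ((2 + 2)*15 - 121)*(-83) = (4*15 - 121)*(-83) = (60 - 121)*(-83) = -61*(-83) = 5063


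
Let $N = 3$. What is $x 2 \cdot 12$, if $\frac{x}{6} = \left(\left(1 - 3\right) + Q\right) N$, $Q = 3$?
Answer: $432$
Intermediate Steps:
$x = 18$ ($x = 6 \left(\left(1 - 3\right) + 3\right) 3 = 6 \left(-2 + 3\right) 3 = 6 \cdot 1 \cdot 3 = 6 \cdot 3 = 18$)
$x 2 \cdot 12 = 18 \cdot 2 \cdot 12 = 36 \cdot 12 = 432$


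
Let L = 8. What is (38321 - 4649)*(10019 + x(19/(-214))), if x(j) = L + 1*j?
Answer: 36125998524/107 ≈ 3.3763e+8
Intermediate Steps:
x(j) = 8 + j (x(j) = 8 + 1*j = 8 + j)
(38321 - 4649)*(10019 + x(19/(-214))) = (38321 - 4649)*(10019 + (8 + 19/(-214))) = 33672*(10019 + (8 + 19*(-1/214))) = 33672*(10019 + (8 - 19/214)) = 33672*(10019 + 1693/214) = 33672*(2145759/214) = 36125998524/107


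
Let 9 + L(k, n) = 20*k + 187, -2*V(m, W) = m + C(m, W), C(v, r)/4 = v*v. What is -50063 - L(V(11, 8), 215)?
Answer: -45291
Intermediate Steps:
C(v, r) = 4*v² (C(v, r) = 4*(v*v) = 4*v²)
V(m, W) = -2*m² - m/2 (V(m, W) = -(m + 4*m²)/2 = -2*m² - m/2)
L(k, n) = 178 + 20*k (L(k, n) = -9 + (20*k + 187) = -9 + (187 + 20*k) = 178 + 20*k)
-50063 - L(V(11, 8), 215) = -50063 - (178 + 20*((½)*11*(-1 - 4*11))) = -50063 - (178 + 20*((½)*11*(-1 - 44))) = -50063 - (178 + 20*((½)*11*(-45))) = -50063 - (178 + 20*(-495/2)) = -50063 - (178 - 4950) = -50063 - 1*(-4772) = -50063 + 4772 = -45291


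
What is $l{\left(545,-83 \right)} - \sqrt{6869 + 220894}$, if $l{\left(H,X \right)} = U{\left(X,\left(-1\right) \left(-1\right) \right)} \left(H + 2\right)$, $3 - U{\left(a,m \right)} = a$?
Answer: $47042 - 3 \sqrt{25307} \approx 46565.0$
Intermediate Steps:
$U{\left(a,m \right)} = 3 - a$
$l{\left(H,X \right)} = \left(2 + H\right) \left(3 - X\right)$ ($l{\left(H,X \right)} = \left(3 - X\right) \left(H + 2\right) = \left(3 - X\right) \left(2 + H\right) = \left(2 + H\right) \left(3 - X\right)$)
$l{\left(545,-83 \right)} - \sqrt{6869 + 220894} = - \left(-3 - 83\right) \left(2 + 545\right) - \sqrt{6869 + 220894} = \left(-1\right) \left(-86\right) 547 - \sqrt{227763} = 47042 - 3 \sqrt{25307}$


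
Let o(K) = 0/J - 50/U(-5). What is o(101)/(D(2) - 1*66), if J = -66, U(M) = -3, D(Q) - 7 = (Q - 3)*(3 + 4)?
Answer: -25/99 ≈ -0.25253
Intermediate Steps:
D(Q) = -14 + 7*Q (D(Q) = 7 + (Q - 3)*(3 + 4) = 7 + (-3 + Q)*7 = 7 + (-21 + 7*Q) = -14 + 7*Q)
o(K) = 50/3 (o(K) = 0/(-66) - 50/(-3) = 0*(-1/66) - 50*(-⅓) = 0 + 50/3 = 50/3)
o(101)/(D(2) - 1*66) = (50/3)/((-14 + 7*2) - 1*66) = (50/3)/((-14 + 14) - 66) = (50/3)/(0 - 66) = (50/3)/(-66) = -1/66*50/3 = -25/99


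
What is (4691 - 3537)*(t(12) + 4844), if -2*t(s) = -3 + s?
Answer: 5584783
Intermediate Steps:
t(s) = 3/2 - s/2 (t(s) = -(-3 + s)/2 = 3/2 - s/2)
(4691 - 3537)*(t(12) + 4844) = (4691 - 3537)*((3/2 - ½*12) + 4844) = 1154*((3/2 - 6) + 4844) = 1154*(-9/2 + 4844) = 1154*(9679/2) = 5584783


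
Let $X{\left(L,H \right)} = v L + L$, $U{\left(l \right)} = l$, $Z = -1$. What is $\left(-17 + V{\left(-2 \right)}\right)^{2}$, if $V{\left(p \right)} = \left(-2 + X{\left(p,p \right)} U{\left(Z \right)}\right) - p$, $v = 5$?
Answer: $25$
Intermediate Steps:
$X{\left(L,H \right)} = 6 L$ ($X{\left(L,H \right)} = 5 L + L = 6 L$)
$V{\left(p \right)} = -2 - 7 p$ ($V{\left(p \right)} = \left(-2 + 6 p \left(-1\right)\right) - p = \left(-2 - 6 p\right) - p = -2 - 7 p$)
$\left(-17 + V{\left(-2 \right)}\right)^{2} = \left(-17 - -12\right)^{2} = \left(-17 + \left(-2 + 14\right)\right)^{2} = \left(-17 + 12\right)^{2} = \left(-5\right)^{2} = 25$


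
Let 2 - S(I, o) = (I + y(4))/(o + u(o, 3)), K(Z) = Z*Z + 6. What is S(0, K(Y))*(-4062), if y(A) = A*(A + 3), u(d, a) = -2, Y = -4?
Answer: -12186/5 ≈ -2437.2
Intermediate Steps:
y(A) = A*(3 + A)
K(Z) = 6 + Z² (K(Z) = Z² + 6 = 6 + Z²)
S(I, o) = 2 - (28 + I)/(-2 + o) (S(I, o) = 2 - (I + 4*(3 + 4))/(o - 2) = 2 - (I + 4*7)/(-2 + o) = 2 - (I + 28)/(-2 + o) = 2 - (28 + I)/(-2 + o))
S(0, K(Y))*(-4062) = ((-32 - 1*0 + 2*(6 + (-4)²))/(-2 + (6 + (-4)²)))*(-4062) = ((-32 + 0 + 2*(6 + 16))/(-2 + (6 + 16)))*(-4062) = ((-32 + 0 + 2*22)/(-2 + 22))*(-4062) = ((-32 + 0 + 44)/20)*(-4062) = ((1/20)*12)*(-4062) = (⅗)*(-4062) = -12186/5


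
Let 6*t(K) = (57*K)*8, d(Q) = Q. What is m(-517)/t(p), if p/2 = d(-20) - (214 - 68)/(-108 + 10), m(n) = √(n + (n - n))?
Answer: -49*I*√517/137864 ≈ -0.0080815*I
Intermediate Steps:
m(n) = √n (m(n) = √(n + 0) = √n)
p = -1814/49 (p = 2*(-20 - (214 - 68)/(-108 + 10)) = 2*(-20 - 146/(-98)) = 2*(-20 - 146*(-1)/98) = 2*(-20 - 1*(-73/49)) = 2*(-20 + 73/49) = 2*(-907/49) = -1814/49 ≈ -37.020)
t(K) = 76*K (t(K) = ((57*K)*8)/6 = (456*K)/6 = 76*K)
m(-517)/t(p) = √(-517)/((76*(-1814/49))) = (I*√517)/(-137864/49) = (I*√517)*(-49/137864) = -49*I*√517/137864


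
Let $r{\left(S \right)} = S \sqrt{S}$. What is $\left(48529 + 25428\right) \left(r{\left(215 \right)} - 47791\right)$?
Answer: $-3534478987 + 15900755 \sqrt{215} \approx -3.3013 \cdot 10^{9}$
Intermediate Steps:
$r{\left(S \right)} = S^{\frac{3}{2}}$
$\left(48529 + 25428\right) \left(r{\left(215 \right)} - 47791\right) = \left(48529 + 25428\right) \left(215^{\frac{3}{2}} - 47791\right) = 73957 \left(215 \sqrt{215} - 47791\right) = 73957 \left(-47791 + 215 \sqrt{215}\right) = -3534478987 + 15900755 \sqrt{215}$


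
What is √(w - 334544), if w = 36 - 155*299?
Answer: 3*I*√42317 ≈ 617.13*I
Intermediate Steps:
w = -46309 (w = 36 - 46345 = -46309)
√(w - 334544) = √(-46309 - 334544) = √(-380853) = 3*I*√42317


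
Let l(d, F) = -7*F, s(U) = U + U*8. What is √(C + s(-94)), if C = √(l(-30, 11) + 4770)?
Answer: √(-846 + 19*√13) ≈ 27.884*I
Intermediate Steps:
s(U) = 9*U (s(U) = U + 8*U = 9*U)
C = 19*√13 (C = √(-7*11 + 4770) = √(-77 + 4770) = √4693 = 19*√13 ≈ 68.505)
√(C + s(-94)) = √(19*√13 + 9*(-94)) = √(19*√13 - 846) = √(-846 + 19*√13)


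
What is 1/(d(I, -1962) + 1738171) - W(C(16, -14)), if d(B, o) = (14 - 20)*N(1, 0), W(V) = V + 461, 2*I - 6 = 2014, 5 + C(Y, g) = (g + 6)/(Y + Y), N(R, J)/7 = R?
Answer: -3168609163/6952516 ≈ -455.75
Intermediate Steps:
N(R, J) = 7*R
C(Y, g) = -5 + (6 + g)/(2*Y) (C(Y, g) = -5 + (g + 6)/(Y + Y) = -5 + (6 + g)/((2*Y)) = -5 + (6 + g)*(1/(2*Y)) = -5 + (6 + g)/(2*Y))
I = 1010 (I = 3 + (1/2)*2014 = 3 + 1007 = 1010)
W(V) = 461 + V
d(B, o) = -42 (d(B, o) = (14 - 20)*(7*1) = -6*7 = -42)
1/(d(I, -1962) + 1738171) - W(C(16, -14)) = 1/(-42 + 1738171) - (461 + (1/2)*(6 - 14 - 10*16)/16) = 1/1738129 - (461 + (1/2)*(1/16)*(6 - 14 - 160)) = 1/1738129 - (461 + (1/2)*(1/16)*(-168)) = 1/1738129 - (461 - 21/4) = 1/1738129 - 1*1823/4 = 1/1738129 - 1823/4 = -3168609163/6952516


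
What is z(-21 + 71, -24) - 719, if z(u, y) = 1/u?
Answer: -35949/50 ≈ -718.98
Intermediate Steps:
z(-21 + 71, -24) - 719 = 1/(-21 + 71) - 719 = 1/50 - 719 = -35949/50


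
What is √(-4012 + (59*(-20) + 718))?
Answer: I*√4474 ≈ 66.888*I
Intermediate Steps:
√(-4012 + (59*(-20) + 718)) = √(-4012 + (-1180 + 718)) = √(-4012 - 462) = √(-4474) = I*√4474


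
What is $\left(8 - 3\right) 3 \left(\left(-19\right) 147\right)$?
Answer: $-41895$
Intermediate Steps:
$\left(8 - 3\right) 3 \left(\left(-19\right) 147\right) = 5 \cdot 3 \left(-2793\right) = 15 \left(-2793\right) = -41895$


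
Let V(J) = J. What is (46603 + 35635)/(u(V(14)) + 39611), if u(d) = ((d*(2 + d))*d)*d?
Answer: 82238/83515 ≈ 0.98471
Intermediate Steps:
u(d) = d**3*(2 + d) (u(d) = (d**2*(2 + d))*d = d**3*(2 + d))
(46603 + 35635)/(u(V(14)) + 39611) = (46603 + 35635)/(14**3*(2 + 14) + 39611) = 82238/(2744*16 + 39611) = 82238/(43904 + 39611) = 82238/83515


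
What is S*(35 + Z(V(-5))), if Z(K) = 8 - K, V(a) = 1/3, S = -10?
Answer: -1280/3 ≈ -426.67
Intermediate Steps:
V(a) = ⅓
S*(35 + Z(V(-5))) = -10*(35 + (8 - 1*⅓)) = -10*(35 + (8 - ⅓)) = -10*(35 + 23/3) = -10*128/3 = -1280/3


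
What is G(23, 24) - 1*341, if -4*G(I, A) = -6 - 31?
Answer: -1327/4 ≈ -331.75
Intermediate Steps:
G(I, A) = 37/4 (G(I, A) = -(-6 - 31)/4 = -1/4*(-37) = 37/4)
G(23, 24) - 1*341 = 37/4 - 1*341 = 37/4 - 341 = -1327/4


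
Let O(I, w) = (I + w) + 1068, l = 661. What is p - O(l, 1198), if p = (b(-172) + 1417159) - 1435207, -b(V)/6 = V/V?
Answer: -20981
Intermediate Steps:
b(V) = -6 (b(V) = -6*V/V = -6*1 = -6)
O(I, w) = 1068 + I + w
p = -18054 (p = (-6 + 1417159) - 1435207 = 1417153 - 1435207 = -18054)
p - O(l, 1198) = -18054 - (1068 + 661 + 1198) = -18054 - 1*2927 = -18054 - 2927 = -20981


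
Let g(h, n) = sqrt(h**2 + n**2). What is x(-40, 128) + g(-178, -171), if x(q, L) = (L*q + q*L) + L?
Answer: -10112 + 5*sqrt(2437) ≈ -9865.2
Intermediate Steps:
x(q, L) = L + 2*L*q (x(q, L) = (L*q + L*q) + L = 2*L*q + L = L + 2*L*q)
x(-40, 128) + g(-178, -171) = 128*(1 + 2*(-40)) + sqrt((-178)**2 + (-171)**2) = 128*(1 - 80) + sqrt(31684 + 29241) = 128*(-79) + sqrt(60925) = -10112 + 5*sqrt(2437)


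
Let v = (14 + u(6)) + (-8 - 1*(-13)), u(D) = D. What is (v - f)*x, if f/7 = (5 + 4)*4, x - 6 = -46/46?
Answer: -1135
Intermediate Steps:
x = 5 (x = 6 - 46/46 = 6 - 46*1/46 = 6 - 1 = 5)
f = 252 (f = 7*((5 + 4)*4) = 7*(9*4) = 7*36 = 252)
v = 25 (v = (14 + 6) + (-8 - 1*(-13)) = 20 + (-8 + 13) = 20 + 5 = 25)
(v - f)*x = (25 - 1*252)*5 = (25 - 252)*5 = -227*5 = -1135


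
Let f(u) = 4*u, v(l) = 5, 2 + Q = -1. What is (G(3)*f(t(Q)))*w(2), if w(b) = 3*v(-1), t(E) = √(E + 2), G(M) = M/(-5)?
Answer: -36*I ≈ -36.0*I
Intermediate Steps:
Q = -3 (Q = -2 - 1 = -3)
G(M) = -M/5 (G(M) = M*(-⅕) = -M/5)
t(E) = √(2 + E)
w(b) = 15 (w(b) = 3*5 = 15)
(G(3)*f(t(Q)))*w(2) = ((-⅕*3)*(4*√(2 - 3)))*15 = -12*√(-1)/5*15 = -12*I/5*15 = -36*I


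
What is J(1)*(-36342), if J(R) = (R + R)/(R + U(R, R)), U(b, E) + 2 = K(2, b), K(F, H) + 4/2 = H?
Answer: 36342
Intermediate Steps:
K(F, H) = -2 + H
U(b, E) = -4 + b (U(b, E) = -2 + (-2 + b) = -4 + b)
J(R) = 2*R/(-4 + 2*R) (J(R) = (R + R)/(R + (-4 + R)) = (2*R)/(-4 + 2*R) = 2*R/(-4 + 2*R))
J(1)*(-36342) = (1/(-2 + 1))*(-36342) = (1/(-1))*(-36342) = (1*(-1))*(-36342) = -1*(-36342) = 36342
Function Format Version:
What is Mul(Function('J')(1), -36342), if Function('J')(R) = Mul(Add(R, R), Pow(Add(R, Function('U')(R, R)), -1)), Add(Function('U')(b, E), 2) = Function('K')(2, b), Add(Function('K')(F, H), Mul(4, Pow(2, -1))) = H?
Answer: 36342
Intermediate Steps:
Function('K')(F, H) = Add(-2, H)
Function('U')(b, E) = Add(-4, b) (Function('U')(b, E) = Add(-2, Add(-2, b)) = Add(-4, b))
Function('J')(R) = Mul(2, R, Pow(Add(-4, Mul(2, R)), -1)) (Function('J')(R) = Mul(Add(R, R), Pow(Add(R, Add(-4, R)), -1)) = Mul(Mul(2, R), Pow(Add(-4, Mul(2, R)), -1)) = Mul(2, R, Pow(Add(-4, Mul(2, R)), -1)))
Mul(Function('J')(1), -36342) = Mul(Mul(1, Pow(Add(-2, 1), -1)), -36342) = Mul(Mul(1, Pow(-1, -1)), -36342) = Mul(Mul(1, -1), -36342) = Mul(-1, -36342) = 36342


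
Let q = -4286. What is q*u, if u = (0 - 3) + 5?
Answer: -8572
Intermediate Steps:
u = 2 (u = -3 + 5 = 2)
q*u = -4286*2 = -8572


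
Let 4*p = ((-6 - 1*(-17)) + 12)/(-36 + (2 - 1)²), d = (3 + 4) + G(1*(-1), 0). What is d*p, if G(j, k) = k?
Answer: -23/20 ≈ -1.1500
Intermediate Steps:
d = 7 (d = (3 + 4) + 0 = 7 + 0 = 7)
p = -23/140 (p = (((-6 - 1*(-17)) + 12)/(-36 + (2 - 1)²))/4 = (((-6 + 17) + 12)/(-36 + 1²))/4 = ((11 + 12)/(-36 + 1))/4 = (23/(-35))/4 = (23*(-1/35))/4 = (¼)*(-23/35) = -23/140 ≈ -0.16429)
d*p = 7*(-23/140) = -23/20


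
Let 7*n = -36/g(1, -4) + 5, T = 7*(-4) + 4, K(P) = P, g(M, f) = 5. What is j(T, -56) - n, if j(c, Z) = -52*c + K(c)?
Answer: 42851/35 ≈ 1224.3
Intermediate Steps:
T = -24 (T = -28 + 4 = -24)
j(c, Z) = -51*c (j(c, Z) = -52*c + c = -51*c)
n = -11/35 (n = (-36/5 + 5)/7 = (⅐)*(-11/5) = -11/35 ≈ -0.31429)
j(T, -56) - n = -51*(-24) - 1*(-11/35) = 1224 + 11/35 = 42851/35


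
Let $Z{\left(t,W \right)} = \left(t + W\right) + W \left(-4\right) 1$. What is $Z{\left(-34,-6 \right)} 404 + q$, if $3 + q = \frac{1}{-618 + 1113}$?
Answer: $- \frac{3201164}{495} \approx -6467.0$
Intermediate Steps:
$q = - \frac{1484}{495}$ ($q = -3 + \frac{1}{-618 + 1113} = -3 + \frac{1}{495} = - \frac{1484}{495} \approx -2.998$)
$Z{\left(t,W \right)} = t - 3 W$ ($Z{\left(t,W \right)} = \left(W + t\right) + - 4 W 1 = \left(W + t\right) - 4 W = t - 3 W$)
$Z{\left(-34,-6 \right)} 404 + q = \left(-34 - -18\right) 404 - \frac{1484}{495} = \left(-34 + 18\right) 404 - \frac{1484}{495} = \left(-16\right) 404 - \frac{1484}{495} = -6464 - \frac{1484}{495} = - \frac{3201164}{495}$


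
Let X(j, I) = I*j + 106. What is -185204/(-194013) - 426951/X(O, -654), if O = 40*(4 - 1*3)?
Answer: 12522764197/722116386 ≈ 17.342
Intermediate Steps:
O = 40 (O = 40*(4 - 3) = 40*1 = 40)
X(j, I) = 106 + I*j
-185204/(-194013) - 426951/X(O, -654) = -185204/(-194013) - 426951/(106 - 654*40) = -185204*(-1/194013) - 426951/(106 - 26160) = 185204/194013 - 426951/(-26054) = 185204/194013 - 426951*(-1/26054) = 185204/194013 + 60993/3722 = 12522764197/722116386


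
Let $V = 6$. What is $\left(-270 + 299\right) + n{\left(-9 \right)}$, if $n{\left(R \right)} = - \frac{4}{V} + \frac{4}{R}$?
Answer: $\frac{251}{9} \approx 27.889$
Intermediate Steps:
$n{\left(R \right)} = - \frac{2}{3} + \frac{4}{R}$ ($n{\left(R \right)} = - \frac{4}{6} + \frac{4}{R} = \left(-4\right) \frac{1}{6} + \frac{4}{R} = - \frac{2}{3} + \frac{4}{R}$)
$\left(-270 + 299\right) + n{\left(-9 \right)} = \left(-270 + 299\right) - \left(\frac{2}{3} - \frac{4}{-9}\right) = 29 + \left(- \frac{2}{3} + 4 \left(- \frac{1}{9}\right)\right) = 29 - \frac{10}{9} = \frac{251}{9}$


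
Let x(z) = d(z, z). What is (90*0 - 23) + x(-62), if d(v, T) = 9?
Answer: -14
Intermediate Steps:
x(z) = 9
(90*0 - 23) + x(-62) = (90*0 - 23) + 9 = (0 - 23) + 9 = -23 + 9 = -14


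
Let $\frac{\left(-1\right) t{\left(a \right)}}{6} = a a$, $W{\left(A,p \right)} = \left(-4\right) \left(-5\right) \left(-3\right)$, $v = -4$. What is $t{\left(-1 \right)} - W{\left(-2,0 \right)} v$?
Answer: $-246$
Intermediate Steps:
$W{\left(A,p \right)} = -60$ ($W{\left(A,p \right)} = 20 \left(-3\right) = -60$)
$t{\left(a \right)} = - 6 a^{2}$ ($t{\left(a \right)} = - 6 a a = - 6 a^{2}$)
$t{\left(-1 \right)} - W{\left(-2,0 \right)} v = - 6 \left(-1\right)^{2} - \left(-60\right) \left(-4\right) = \left(-6\right) 1 - 240 = -6 - 240 = -246$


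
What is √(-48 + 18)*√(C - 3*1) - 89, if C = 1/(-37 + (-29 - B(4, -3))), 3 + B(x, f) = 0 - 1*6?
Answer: -89 - 2*√8170/19 ≈ -98.515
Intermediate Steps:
B(x, f) = -9 (B(x, f) = -3 + (0 - 1*6) = -3 + (0 - 6) = -3 - 6 = -9)
C = -1/57 (C = 1/(-37 + (-29 - 1*(-9))) = 1/(-37 + (-29 + 9)) = 1/(-37 - 20) = 1/(-57) = -1/57 ≈ -0.017544)
√(-48 + 18)*√(C - 3*1) - 89 = √(-48 + 18)*√(-1/57 - 3*1) - 89 = √(-30)*√(-1/57 - 3) - 89 = (I*√30)*√(-172/57) - 89 = (I*√30)*(2*I*√2451/57) - 89 = -2*√8170/19 - 89 = -89 - 2*√8170/19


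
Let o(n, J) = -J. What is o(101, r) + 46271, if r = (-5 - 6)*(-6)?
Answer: 46205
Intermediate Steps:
r = 66 (r = -11*(-6) = 66)
o(101, r) + 46271 = -1*66 + 46271 = -66 + 46271 = 46205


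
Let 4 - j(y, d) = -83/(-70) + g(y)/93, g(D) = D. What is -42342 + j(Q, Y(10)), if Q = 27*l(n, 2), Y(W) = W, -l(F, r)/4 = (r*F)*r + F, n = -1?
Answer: -91888633/2170 ≈ -42345.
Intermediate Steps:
l(F, r) = -4*F - 4*F*r² (l(F, r) = -4*((r*F)*r + F) = -4*((F*r)*r + F) = -4*(F*r² + F) = -4*(F + F*r²) = -4*F - 4*F*r²)
Q = 540 (Q = 27*(-4*(-1)*(1 + 2²)) = 27*(-4*(-1)*(1 + 4)) = 27*(-4*(-1)*5) = 27*20 = 540)
j(y, d) = 197/70 - y/93 (j(y, d) = 4 - (-83/(-70) + y/93) = 4 - (-83*(-1/70) + y*(1/93)) = 4 - (83/70 + y/93) = 4 + (-83/70 - y/93) = 197/70 - y/93)
-42342 + j(Q, Y(10)) = -42342 + (197/70 - 1/93*540) = -42342 + (197/70 - 180/31) = -42342 - 6493/2170 = -91888633/2170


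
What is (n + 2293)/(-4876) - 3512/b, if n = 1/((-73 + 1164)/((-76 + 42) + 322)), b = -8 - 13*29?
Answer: 17719591457/2048090660 ≈ 8.6518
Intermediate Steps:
b = -385 (b = -8 - 377 = -385)
n = 288/1091 (n = 1/(1091/(-34 + 322)) = 1/(1091/288) = 288/1091 ≈ 0.26398)
(n + 2293)/(-4876) - 3512/b = (288/1091 + 2293)/(-4876) - 3512/(-385) = (2501951/1091)*(-1/4876) - 3512*(-1/385) = -2501951/5319716 + 3512/385 = 17719591457/2048090660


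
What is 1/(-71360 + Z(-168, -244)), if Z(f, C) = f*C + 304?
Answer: -1/30064 ≈ -3.3262e-5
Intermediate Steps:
Z(f, C) = 304 + C*f (Z(f, C) = C*f + 304 = 304 + C*f)
1/(-71360 + Z(-168, -244)) = 1/(-71360 + (304 - 244*(-168))) = 1/(-71360 + (304 + 40992)) = 1/(-71360 + 41296) = 1/(-30064) = -1/30064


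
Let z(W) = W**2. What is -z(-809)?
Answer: -654481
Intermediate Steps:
-z(-809) = -1*(-809)**2 = -1*654481 = -654481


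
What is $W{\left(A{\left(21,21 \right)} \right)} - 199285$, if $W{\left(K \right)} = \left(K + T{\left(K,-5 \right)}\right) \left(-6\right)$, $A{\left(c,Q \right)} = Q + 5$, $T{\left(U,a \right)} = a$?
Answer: $-199411$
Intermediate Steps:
$A{\left(c,Q \right)} = 5 + Q$
$W{\left(K \right)} = 30 - 6 K$ ($W{\left(K \right)} = \left(K - 5\right) \left(-6\right) = \left(-5 + K\right) \left(-6\right) = 30 - 6 K$)
$W{\left(A{\left(21,21 \right)} \right)} - 199285 = \left(30 - 6 \left(5 + 21\right)\right) - 199285 = \left(30 - 156\right) - 199285 = -126 - 199285 = -199411$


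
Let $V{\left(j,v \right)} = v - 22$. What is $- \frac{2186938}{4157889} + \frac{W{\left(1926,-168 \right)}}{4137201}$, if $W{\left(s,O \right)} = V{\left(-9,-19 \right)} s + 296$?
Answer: $- \frac{3124967736056}{5734007509563} \approx -0.54499$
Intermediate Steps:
$V{\left(j,v \right)} = -22 + v$
$W{\left(s,O \right)} = 296 - 41 s$ ($W{\left(s,O \right)} = \left(-22 - 19\right) s + 296 = - 41 s + 296 = 296 - 41 s$)
$- \frac{2186938}{4157889} + \frac{W{\left(1926,-168 \right)}}{4137201} = - \frac{2186938}{4157889} + \frac{296 - 78966}{4137201} = \left(-2186938\right) \frac{1}{4157889} + \left(296 - 78966\right) \frac{1}{4137201} = - \frac{2186938}{4157889} - \frac{78670}{4137201} = - \frac{3124967736056}{5734007509563}$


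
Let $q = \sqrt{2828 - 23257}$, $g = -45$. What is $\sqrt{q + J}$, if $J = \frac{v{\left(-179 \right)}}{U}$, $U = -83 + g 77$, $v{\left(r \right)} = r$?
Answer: $\frac{\sqrt{158773 + 3147076 i \sqrt{20429}}}{1774} \approx 8.4552 + 8.4522 i$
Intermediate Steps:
$U = -3548$ ($U = -83 - 3465 = -3548$)
$J = \frac{179}{3548}$ ($J = - \frac{179}{-3548} = \left(-179\right) \left(- \frac{1}{3548}\right) = \frac{179}{3548} \approx 0.050451$)
$q = i \sqrt{20429}$ ($q = \sqrt{-20429} = i \sqrt{20429} \approx 142.93 i$)
$\sqrt{q + J} = \sqrt{i \sqrt{20429} + \frac{179}{3548}} = \sqrt{\frac{179}{3548} + i \sqrt{20429}}$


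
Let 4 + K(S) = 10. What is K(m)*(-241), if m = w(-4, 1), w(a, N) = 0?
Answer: -1446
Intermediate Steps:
m = 0
K(S) = 6 (K(S) = -4 + 10 = 6)
K(m)*(-241) = 6*(-241) = -1446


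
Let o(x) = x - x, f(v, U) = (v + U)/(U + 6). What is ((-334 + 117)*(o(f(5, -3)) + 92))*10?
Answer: -199640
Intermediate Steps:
f(v, U) = (U + v)/(6 + U)
o(x) = 0
((-334 + 117)*(o(f(5, -3)) + 92))*10 = ((-334 + 117)*(0 + 92))*10 = -217*92*10 = -19964*10 = -199640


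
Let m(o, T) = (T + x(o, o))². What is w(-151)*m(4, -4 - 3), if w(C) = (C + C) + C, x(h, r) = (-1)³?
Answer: -28992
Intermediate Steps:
x(h, r) = -1
m(o, T) = (-1 + T)² (m(o, T) = (T - 1)² = (-1 + T)²)
w(C) = 3*C (w(C) = 2*C + C = 3*C)
w(-151)*m(4, -4 - 3) = (3*(-151))*(-1 + (-4 - 3))² = -453*(-1 - 7)² = -453*(-8)² = -453*64 = -28992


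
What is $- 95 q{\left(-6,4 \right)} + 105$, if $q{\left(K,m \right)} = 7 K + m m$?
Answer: $2575$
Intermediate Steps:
$q{\left(K,m \right)} = m^{2} + 7 K$ ($q{\left(K,m \right)} = 7 K + m^{2} = m^{2} + 7 K$)
$- 95 q{\left(-6,4 \right)} + 105 = - 95 \left(4^{2} + 7 \left(-6\right)\right) + 105 = - 95 \left(16 - 42\right) + 105 = \left(-95\right) \left(-26\right) + 105 = 2470 + 105 = 2575$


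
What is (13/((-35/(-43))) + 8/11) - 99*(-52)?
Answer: 1988409/385 ≈ 5164.7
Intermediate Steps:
(13/((-35/(-43))) + 8/11) - 99*(-52) = (13/((-35*(-1/43))) + 8*(1/11)) + 5148 = (13/(35/43) + 8/11) + 5148 = (13*(43/35) + 8/11) + 5148 = (559/35 + 8/11) + 5148 = 6429/385 + 5148 = 1988409/385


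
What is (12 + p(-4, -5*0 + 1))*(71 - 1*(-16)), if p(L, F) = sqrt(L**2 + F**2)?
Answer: 1044 + 87*sqrt(17) ≈ 1402.7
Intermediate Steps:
p(L, F) = sqrt(F**2 + L**2)
(12 + p(-4, -5*0 + 1))*(71 - 1*(-16)) = (12 + sqrt((-5*0 + 1)**2 + (-4)**2))*(71 - 1*(-16)) = (12 + sqrt((0 + 1)**2 + 16))*(71 + 16) = (12 + sqrt(1**2 + 16))*87 = (12 + sqrt(1 + 16))*87 = (12 + sqrt(17))*87 = 1044 + 87*sqrt(17)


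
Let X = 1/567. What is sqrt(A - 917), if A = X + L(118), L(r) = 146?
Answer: 2*I*sqrt(765023)/63 ≈ 27.767*I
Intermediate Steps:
X = 1/567 ≈ 0.0017637
A = 82783/567 (A = 1/567 + 146 = 82783/567 ≈ 146.00)
sqrt(A - 917) = sqrt(82783/567 - 917) = sqrt(-437156/567) = 2*I*sqrt(765023)/63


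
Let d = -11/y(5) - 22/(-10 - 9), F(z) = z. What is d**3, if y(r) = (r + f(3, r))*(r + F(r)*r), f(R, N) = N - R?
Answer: 85824478531/63521199000 ≈ 1.3511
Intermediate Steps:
y(r) = (-3 + 2*r)*(r + r**2) (y(r) = (r + (r - 1*3))*(r + r*r) = (r + (r - 3))*(r + r**2) = (r + (-3 + r))*(r + r**2) = (-3 + 2*r)*(r + r**2))
d = 4411/3990 (d = -11*1/(5*(-3 - 1*5 + 2*5**2)) - 22/(-10 - 9) = -11*1/(5*(-3 - 5 + 2*25)) - 22/(-19) = -11*1/(5*(-3 - 5 + 50)) - 22*(-1/19) = -11/(5*42) + 22/19 = -11/210 + 22/19 = 4411/3990 ≈ 1.1055)
d**3 = (4411/3990)**3 = 85824478531/63521199000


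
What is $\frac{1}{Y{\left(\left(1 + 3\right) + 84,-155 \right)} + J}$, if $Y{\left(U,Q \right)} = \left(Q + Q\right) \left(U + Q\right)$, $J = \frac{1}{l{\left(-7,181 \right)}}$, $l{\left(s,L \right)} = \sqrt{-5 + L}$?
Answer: $\frac{3655520}{75925150399} - \frac{4 \sqrt{11}}{75925150399} \approx 4.8146 \cdot 10^{-5}$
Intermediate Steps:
$J = \frac{\sqrt{11}}{44}$ ($J = \frac{1}{\sqrt{-5 + 181}} = \frac{1}{\sqrt{176}} = \frac{1}{4 \sqrt{11}} = \frac{\sqrt{11}}{44} \approx 0.075378$)
$Y{\left(U,Q \right)} = 2 Q \left(Q + U\right)$
$\frac{1}{Y{\left(\left(1 + 3\right) + 84,-155 \right)} + J} = \frac{1}{2 \left(-155\right) \left(-155 + \left(\left(1 + 3\right) + 84\right)\right) + \frac{\sqrt{11}}{44}} = \frac{1}{2 \left(-155\right) \left(-155 + \left(4 + 84\right)\right) + \frac{\sqrt{11}}{44}} = \frac{1}{2 \left(-155\right) \left(-155 + 88\right) + \frac{\sqrt{11}}{44}} = \frac{1}{2 \left(-155\right) \left(-67\right) + \frac{\sqrt{11}}{44}} = \frac{1}{20770 + \frac{\sqrt{11}}{44}}$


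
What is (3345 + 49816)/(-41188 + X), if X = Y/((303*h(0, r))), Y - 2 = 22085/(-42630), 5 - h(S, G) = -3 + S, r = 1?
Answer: -156954237552/121604767411 ≈ -1.2907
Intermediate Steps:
h(S, G) = 8 - S (h(S, G) = 5 - (-3 + S) = 5 + (3 - S) = 8 - S)
Y = 1805/1218 (Y = 2 + 22085/(-42630) = 2 + 22085*(-1/42630) = 2 - 631/1218 = 1805/1218 ≈ 1.4819)
X = 1805/2952432 (X = 1805/(1218*((303*(8 - 1*0)))) = 1805/(1218*((303*(8 + 0)))) = 1805/(1218*((303*8))) = (1805/1218)/2424 = (1805/1218)*(1/2424) = 1805/2952432 ≈ 0.00061136)
(3345 + 49816)/(-41188 + X) = (3345 + 49816)/(-41188 + 1805/2952432) = 53161/(-121604767411/2952432) = 53161*(-2952432/121604767411) = -156954237552/121604767411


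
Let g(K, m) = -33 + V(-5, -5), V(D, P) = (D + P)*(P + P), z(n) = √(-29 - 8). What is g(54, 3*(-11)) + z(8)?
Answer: 67 + I*√37 ≈ 67.0 + 6.0828*I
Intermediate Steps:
z(n) = I*√37 (z(n) = √(-37) = I*√37)
V(D, P) = 2*P*(D + P) (V(D, P) = (D + P)*(2*P) = 2*P*(D + P))
g(K, m) = 67 (g(K, m) = -33 + 2*(-5)*(-5 - 5) = -33 + 2*(-5)*(-10) = -33 + 100 = 67)
g(54, 3*(-11)) + z(8) = 67 + I*√37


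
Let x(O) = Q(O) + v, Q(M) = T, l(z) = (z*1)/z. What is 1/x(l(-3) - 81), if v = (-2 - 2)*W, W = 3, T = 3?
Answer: -⅑ ≈ -0.11111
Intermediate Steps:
l(z) = 1 (l(z) = z/z = 1)
Q(M) = 3
v = -12 (v = (-2 - 2)*3 = -4*3 = -12)
x(O) = -9 (x(O) = 3 - 12 = -9)
1/x(l(-3) - 81) = 1/(-9) = -⅑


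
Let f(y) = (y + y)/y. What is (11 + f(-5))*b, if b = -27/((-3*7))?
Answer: 117/7 ≈ 16.714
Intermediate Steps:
b = 9/7 (b = -27/(-21) = -27*(-1/21) = 9/7 ≈ 1.2857)
f(y) = 2 (f(y) = (2*y)/y = 2)
(11 + f(-5))*b = (11 + 2)*(9/7) = 13*(9/7) = 117/7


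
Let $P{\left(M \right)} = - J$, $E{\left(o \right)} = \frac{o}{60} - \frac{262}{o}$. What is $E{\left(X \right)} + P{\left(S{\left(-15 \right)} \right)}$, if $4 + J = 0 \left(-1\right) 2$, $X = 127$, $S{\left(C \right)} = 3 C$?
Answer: $\frac{30889}{7620} \approx 4.0537$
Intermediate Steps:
$J = -4$ ($J = -4 + 0 \left(-1\right) 2 = -4 + 0 \cdot 2 = -4 + 0 = -4$)
$E{\left(o \right)} = - \frac{262}{o} + \frac{o}{60}$ ($E{\left(o \right)} = o \frac{1}{60} - \frac{262}{o} = \frac{o}{60} - \frac{262}{o} = - \frac{262}{o} + \frac{o}{60}$)
$P{\left(M \right)} = 4$ ($P{\left(M \right)} = \left(-1\right) \left(-4\right) = 4$)
$E{\left(X \right)} + P{\left(S{\left(-15 \right)} \right)} = \left(- \frac{262}{127} + \frac{1}{60} \cdot 127\right) + 4 = \left(\left(-262\right) \frac{1}{127} + \frac{127}{60}\right) + 4 = \left(- \frac{262}{127} + \frac{127}{60}\right) + 4 = \frac{409}{7620} + 4 = \frac{30889}{7620}$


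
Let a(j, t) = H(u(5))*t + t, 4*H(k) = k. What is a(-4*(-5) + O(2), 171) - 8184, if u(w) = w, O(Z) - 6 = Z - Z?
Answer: -31197/4 ≈ -7799.3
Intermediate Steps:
O(Z) = 6 (O(Z) = 6 + (Z - Z) = 6 + 0 = 6)
H(k) = k/4
a(j, t) = 9*t/4 (a(j, t) = ((1/4)*5)*t + t = 5*t/4 + t = 9*t/4)
a(-4*(-5) + O(2), 171) - 8184 = (9/4)*171 - 8184 = 1539/4 - 8184 = -31197/4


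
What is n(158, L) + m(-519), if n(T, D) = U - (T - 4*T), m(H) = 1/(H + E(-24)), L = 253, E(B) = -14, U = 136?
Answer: 325129/533 ≈ 610.00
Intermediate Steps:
m(H) = 1/(-14 + H) (m(H) = 1/(H - 14) = 1/(-14 + H))
n(T, D) = 136 + 3*T (n(T, D) = 136 - (T - 4*T) = 136 - (-3)*T = 136 + 3*T)
n(158, L) + m(-519) = (136 + 3*158) + 1/(-14 - 519) = (136 + 474) + 1/(-533) = 610 - 1/533 = 325129/533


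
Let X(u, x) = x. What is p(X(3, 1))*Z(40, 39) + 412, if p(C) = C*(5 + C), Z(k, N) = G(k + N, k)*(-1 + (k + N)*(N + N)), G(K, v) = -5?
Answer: -184418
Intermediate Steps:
Z(k, N) = 5 - 10*N*(N + k) (Z(k, N) = -5*(-1 + (k + N)*(N + N)) = -5*(-1 + (N + k)*(2*N)) = -5*(-1 + 2*N*(N + k)) = 5 - 10*N*(N + k))
p(X(3, 1))*Z(40, 39) + 412 = (1*(5 + 1))*(5 - 10*39**2 - 10*39*40) + 412 = (1*6)*(5 - 10*1521 - 15600) + 412 = 6*(5 - 15210 - 15600) + 412 = 6*(-30805) + 412 = -184830 + 412 = -184418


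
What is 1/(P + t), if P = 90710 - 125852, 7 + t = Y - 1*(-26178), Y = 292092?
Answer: 1/283121 ≈ 3.5321e-6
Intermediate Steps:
t = 318263 (t = -7 + (292092 - 1*(-26178)) = -7 + (292092 + 26178) = -7 + 318270 = 318263)
P = -35142
1/(P + t) = 1/(-35142 + 318263) = 1/283121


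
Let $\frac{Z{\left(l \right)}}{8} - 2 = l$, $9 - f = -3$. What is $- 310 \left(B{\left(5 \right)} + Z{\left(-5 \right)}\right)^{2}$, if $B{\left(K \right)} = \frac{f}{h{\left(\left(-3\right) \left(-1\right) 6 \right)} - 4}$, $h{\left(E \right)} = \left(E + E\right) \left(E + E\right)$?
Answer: $- \frac{18614570310}{104329} \approx -1.7842 \cdot 10^{5}$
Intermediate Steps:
$f = 12$ ($f = 9 - -3 = 9 + 3 = 12$)
$Z{\left(l \right)} = 16 + 8 l$
$h{\left(E \right)} = 4 E^{2}$ ($h{\left(E \right)} = 2 E 2 E = 4 E^{2}$)
$B{\left(K \right)} = \frac{3}{323}$ ($B{\left(K \right)} = \frac{12}{4 \left(\left(-3\right) \left(-1\right) 6\right)^{2} - 4} = \frac{12}{4 \left(3 \cdot 6\right)^{2} - 4} = \frac{12}{4 \cdot 18^{2} - 4} = \frac{12}{4 \cdot 324 - 4} = \frac{12}{1296 - 4} = \frac{12}{1292} = 12 \cdot \frac{1}{1292} = \frac{3}{323}$)
$- 310 \left(B{\left(5 \right)} + Z{\left(-5 \right)}\right)^{2} = - 310 \left(\frac{3}{323} + \left(16 + 8 \left(-5\right)\right)\right)^{2} = - 310 \left(\frac{3}{323} + \left(16 - 40\right)\right)^{2} = - 310 \left(\frac{3}{323} - 24\right)^{2} = - 310 \left(- \frac{7749}{323}\right)^{2} = \left(-310\right) \frac{60047001}{104329} = - \frac{18614570310}{104329}$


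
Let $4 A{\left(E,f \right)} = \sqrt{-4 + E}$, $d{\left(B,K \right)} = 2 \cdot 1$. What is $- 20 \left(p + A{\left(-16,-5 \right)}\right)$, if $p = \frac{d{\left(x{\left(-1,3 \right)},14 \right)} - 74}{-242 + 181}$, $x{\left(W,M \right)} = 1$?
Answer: $- \frac{1440}{61} - 10 i \sqrt{5} \approx -23.607 - 22.361 i$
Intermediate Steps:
$d{\left(B,K \right)} = 2$
$A{\left(E,f \right)} = \frac{\sqrt{-4 + E}}{4}$
$p = \frac{72}{61}$ ($p = \frac{2 - 74}{-242 + 181} = - \frac{72}{-61} = \left(-72\right) \left(- \frac{1}{61}\right) = \frac{72}{61} \approx 1.1803$)
$- 20 \left(p + A{\left(-16,-5 \right)}\right) = - 20 \left(\frac{72}{61} + \frac{\sqrt{-4 - 16}}{4}\right) = - 20 \left(\frac{72}{61} + \frac{\sqrt{-20}}{4}\right) = - 20 \left(\frac{72}{61} + \frac{2 i \sqrt{5}}{4}\right) = - 20 \left(\frac{72}{61} + \frac{i \sqrt{5}}{2}\right) = - \frac{1440}{61} - 10 i \sqrt{5}$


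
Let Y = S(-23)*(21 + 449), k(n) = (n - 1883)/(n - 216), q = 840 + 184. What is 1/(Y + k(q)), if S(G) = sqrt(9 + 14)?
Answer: 694072/3317005386919 + 306846080*sqrt(23)/3317005386919 ≈ 0.00044386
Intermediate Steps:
q = 1024
k(n) = (-1883 + n)/(-216 + n)
S(G) = sqrt(23)
Y = 470*sqrt(23) (Y = sqrt(23)*(21 + 449) = sqrt(23)*470 = 470*sqrt(23) ≈ 2254.0)
1/(Y + k(q)) = 1/(470*sqrt(23) + (-1883 + 1024)/(-216 + 1024)) = 1/(470*sqrt(23) - 859/808) = 1/(-859/808 + 470*sqrt(23))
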